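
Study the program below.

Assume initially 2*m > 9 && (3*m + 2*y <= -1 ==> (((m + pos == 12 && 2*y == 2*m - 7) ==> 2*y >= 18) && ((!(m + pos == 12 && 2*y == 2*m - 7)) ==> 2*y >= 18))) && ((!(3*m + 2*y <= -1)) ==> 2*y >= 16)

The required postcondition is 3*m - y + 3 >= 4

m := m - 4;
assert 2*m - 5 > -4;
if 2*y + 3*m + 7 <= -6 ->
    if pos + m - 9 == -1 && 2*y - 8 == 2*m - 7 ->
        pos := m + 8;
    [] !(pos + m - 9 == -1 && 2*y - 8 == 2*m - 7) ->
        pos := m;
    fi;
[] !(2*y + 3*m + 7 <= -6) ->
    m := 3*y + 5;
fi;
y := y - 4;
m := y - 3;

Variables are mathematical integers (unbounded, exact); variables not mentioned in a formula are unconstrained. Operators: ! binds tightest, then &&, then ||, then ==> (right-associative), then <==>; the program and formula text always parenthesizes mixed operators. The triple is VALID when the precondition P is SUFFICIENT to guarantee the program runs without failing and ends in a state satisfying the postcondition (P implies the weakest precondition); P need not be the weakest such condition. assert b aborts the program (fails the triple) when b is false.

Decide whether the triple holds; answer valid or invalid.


Working backward. After the program, the postcondition 3*m - y + 3 >= 4 must hold; in canonical form it is 3*m >= y + 1.
Before m := y - 3: 2*y >= 10
Before y := y - 4: 2*y >= 18
Then branch requires ((m + pos == 8 && 2*y == 2*m + 1) ==> 2*y >= 18) && ((!(m + pos == 8 && 2*y == 2*m + 1)) ==> 2*y >= 18); else branch requires 2*y >= 18.
Before the if: (3*m + 2*y <= -13 ==> (((m + pos == 8 && 2*y == 2*m + 1) ==> 2*y >= 18) && ((!(m + pos == 8 && 2*y == 2*m + 1)) ==> 2*y >= 18))) && ((!(3*m + 2*y <= -13)) ==> 2*y >= 18)
Before assert 2*m - 5 > -4: 2*m > 1 && (3*m + 2*y <= -13 ==> (((m + pos == 8 && 2*y == 2*m + 1) ==> 2*y >= 18) && ((!(m + pos == 8 && 2*y == 2*m + 1)) ==> 2*y >= 18))) && ((!(3*m + 2*y <= -13)) ==> 2*y >= 18)
Before m := m - 4: 2*m > 9 && (3*m + 2*y <= -1 ==> (((m + pos == 12 && 2*y == 2*m - 7) ==> 2*y >= 18) && ((!(m + pos == 12 && 2*y == 2*m - 7)) ==> 2*y >= 18))) && ((!(3*m + 2*y <= -1)) ==> 2*y >= 18)
The weakest precondition is 2*m > 9 && (3*m + 2*y <= -1 ==> (((m + pos == 12 && 2*y == 2*m - 7) ==> 2*y >= 18) && ((!(m + pos == 12 && 2*y == 2*m - 7)) ==> 2*y >= 18))) && ((!(3*m + 2*y <= -1)) ==> 2*y >= 18).
Check whether 2*m > 9 && (3*m + 2*y <= -1 ==> (((m + pos == 12 && 2*y == 2*m - 7) ==> 2*y >= 18) && ((!(m + pos == 12 && 2*y == 2*m - 7)) ==> 2*y >= 18))) && ((!(3*m + 2*y <= -1)) ==> 2*y >= 16) implies it.
Countermodel: at the initial state m = 5, pos = 0, y = 8, the precondition holds but the weakest precondition fails.
Answer: invalid


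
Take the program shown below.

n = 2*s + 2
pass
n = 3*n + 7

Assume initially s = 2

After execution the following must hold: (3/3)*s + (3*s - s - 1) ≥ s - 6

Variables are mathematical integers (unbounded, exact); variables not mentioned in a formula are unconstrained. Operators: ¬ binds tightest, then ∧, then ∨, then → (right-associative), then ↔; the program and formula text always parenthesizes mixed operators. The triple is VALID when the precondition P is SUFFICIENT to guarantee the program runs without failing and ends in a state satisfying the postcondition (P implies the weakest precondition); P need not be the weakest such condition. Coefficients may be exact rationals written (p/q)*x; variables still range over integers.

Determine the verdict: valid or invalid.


Working backward. After the program, the postcondition (3/3)*s + (3*s - s - 1) ≥ s - 6 must hold; in canonical form it is 2*s ≥ -5.
Before n := 3*n + 7: 2*s ≥ -5
Before skip: 2*s ≥ -5
Before n := 2*s + 2: 2*s ≥ -5
The weakest precondition is 2*s ≥ -5.
Check whether s = 2 implies it.
Every state satisfying the precondition satisfies the weakest precondition: the implication holds.
Answer: valid


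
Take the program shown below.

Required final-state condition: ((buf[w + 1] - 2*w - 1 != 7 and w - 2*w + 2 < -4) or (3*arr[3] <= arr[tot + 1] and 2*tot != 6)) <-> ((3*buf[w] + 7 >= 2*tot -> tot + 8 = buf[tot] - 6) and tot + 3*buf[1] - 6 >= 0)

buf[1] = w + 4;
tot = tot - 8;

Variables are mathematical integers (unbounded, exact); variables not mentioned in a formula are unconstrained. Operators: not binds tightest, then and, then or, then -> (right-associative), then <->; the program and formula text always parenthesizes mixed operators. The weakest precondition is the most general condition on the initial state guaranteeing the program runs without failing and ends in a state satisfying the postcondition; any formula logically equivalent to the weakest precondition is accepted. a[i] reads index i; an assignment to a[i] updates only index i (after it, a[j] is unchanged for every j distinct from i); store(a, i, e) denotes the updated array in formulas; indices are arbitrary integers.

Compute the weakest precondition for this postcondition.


Working backward. After the program, the postcondition ((buf[w + 1] - 2*w - 1 != 7 and w - 2*w + 2 < -4) or (3*arr[3] <= arr[tot + 1] and 2*tot != 6)) <-> ((3*buf[w] + 7 >= 2*tot -> tot + 8 = buf[tot] - 6) and tot + 3*buf[1] - 6 >= 0) must hold; in canonical form it is ((buf[w + 1] != 2*w + 8 and w > 6) or (3*arr[3] <= arr[tot + 1] and 2*tot != 6)) <-> ((3*buf[w] >= 2*tot - 7 -> tot = buf[tot] - 14) and 3*buf[1] + tot >= 6).
Before tot := tot - 8: ((buf[w + 1] != 2*w + 8 and w > 6) or (3*arr[3] <= arr[tot - 7] and 2*tot != 22)) <-> ((3*buf[w] >= 2*tot - 23 -> tot = buf[tot - 8] - 6) and 3*buf[1] + tot >= 14)
Before buf[1] := w + 4: ((store(buf, 1, w + 4)[w + 1] != 2*w + 8 and w > 6) or (3*arr[3] <= arr[tot - 7] and 2*tot != 22)) <-> ((3*store(buf, 1, w + 4)[w] >= 2*tot - 23 -> tot = store(buf, 1, w + 4)[tot - 8] - 6) and tot + 3*w >= 2)
Answer: WP = ((store(buf, 1, w + 4)[w + 1] != 2*w + 8 and w > 6) or (3*arr[3] <= arr[tot - 7] and 2*tot != 22)) <-> ((3*store(buf, 1, w + 4)[w] >= 2*tot - 23 -> tot = store(buf, 1, w + 4)[tot - 8] - 6) and tot + 3*w >= 2)


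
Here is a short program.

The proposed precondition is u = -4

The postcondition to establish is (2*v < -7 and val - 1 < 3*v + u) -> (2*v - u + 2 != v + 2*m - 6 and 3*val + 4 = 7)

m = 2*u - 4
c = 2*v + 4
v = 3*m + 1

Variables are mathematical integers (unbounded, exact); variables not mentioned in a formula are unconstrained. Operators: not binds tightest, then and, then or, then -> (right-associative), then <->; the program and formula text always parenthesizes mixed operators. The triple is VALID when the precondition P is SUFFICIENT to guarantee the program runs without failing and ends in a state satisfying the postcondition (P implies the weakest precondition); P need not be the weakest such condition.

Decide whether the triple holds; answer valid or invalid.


Working backward. After the program, the postcondition (2*v < -7 and val - 1 < 3*v + u) -> (2*v - u + 2 != v + 2*m - 6 and 3*val + 4 = 7) must hold; in canonical form it is (2*v < -7 and val < u + 3*v + 1) -> (v != 2*m + u - 8 and 3*val = 3).
Before v := 3*m + 1: (6*m < -9 and val < 9*m + u + 4) -> (m != u - 9 and 3*val = 3)
Before c := 2*v + 4: (6*m < -9 and val < 9*m + u + 4) -> (m != u - 9 and 3*val = 3)
Before m := 2*u - 4: (12*u < 15 and val < 19*u - 32) -> (u != -5 and 3*val = 3)
The weakest precondition is (12*u < 15 and val < 19*u - 32) -> (u != -5 and 3*val = 3).
Check whether u = -4 implies it.
Countermodel: at the initial state u = -4, val = -109, the precondition holds but the weakest precondition fails.
Answer: invalid


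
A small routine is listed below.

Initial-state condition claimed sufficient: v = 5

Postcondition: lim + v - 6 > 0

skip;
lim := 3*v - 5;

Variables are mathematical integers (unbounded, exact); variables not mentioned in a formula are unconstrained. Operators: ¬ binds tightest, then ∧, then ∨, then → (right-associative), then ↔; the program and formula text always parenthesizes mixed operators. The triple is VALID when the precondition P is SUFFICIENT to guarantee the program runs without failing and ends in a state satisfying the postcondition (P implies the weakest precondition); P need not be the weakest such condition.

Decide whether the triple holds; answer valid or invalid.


Working backward. After the program, the postcondition lim + v - 6 > 0 must hold; in canonical form it is lim + v > 6.
Before lim := 3*v - 5: 4*v > 11
Before skip: 4*v > 11
The weakest precondition is 4*v > 11.
Check whether v = 5 implies it.
Every state satisfying the precondition satisfies the weakest precondition: the implication holds.
Answer: valid


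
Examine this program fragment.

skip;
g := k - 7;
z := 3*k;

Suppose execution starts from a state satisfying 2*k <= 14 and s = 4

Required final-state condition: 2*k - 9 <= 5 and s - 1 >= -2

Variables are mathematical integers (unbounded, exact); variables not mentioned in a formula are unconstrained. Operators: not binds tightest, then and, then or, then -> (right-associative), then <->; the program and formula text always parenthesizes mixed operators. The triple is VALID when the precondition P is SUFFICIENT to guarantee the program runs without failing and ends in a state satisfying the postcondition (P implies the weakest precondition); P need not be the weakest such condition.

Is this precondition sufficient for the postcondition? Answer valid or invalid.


Working backward. After the program, the postcondition 2*k - 9 <= 5 and s - 1 >= -2 must hold; in canonical form it is 2*k <= 14 and s >= -1.
Before z := 3*k: 2*k <= 14 and s >= -1
Before g := k - 7: 2*k <= 14 and s >= -1
Before skip: 2*k <= 14 and s >= -1
The weakest precondition is 2*k <= 14 and s >= -1.
Check whether 2*k <= 14 and s = 4 implies it.
Every state satisfying the precondition satisfies the weakest precondition: the implication holds.
Answer: valid


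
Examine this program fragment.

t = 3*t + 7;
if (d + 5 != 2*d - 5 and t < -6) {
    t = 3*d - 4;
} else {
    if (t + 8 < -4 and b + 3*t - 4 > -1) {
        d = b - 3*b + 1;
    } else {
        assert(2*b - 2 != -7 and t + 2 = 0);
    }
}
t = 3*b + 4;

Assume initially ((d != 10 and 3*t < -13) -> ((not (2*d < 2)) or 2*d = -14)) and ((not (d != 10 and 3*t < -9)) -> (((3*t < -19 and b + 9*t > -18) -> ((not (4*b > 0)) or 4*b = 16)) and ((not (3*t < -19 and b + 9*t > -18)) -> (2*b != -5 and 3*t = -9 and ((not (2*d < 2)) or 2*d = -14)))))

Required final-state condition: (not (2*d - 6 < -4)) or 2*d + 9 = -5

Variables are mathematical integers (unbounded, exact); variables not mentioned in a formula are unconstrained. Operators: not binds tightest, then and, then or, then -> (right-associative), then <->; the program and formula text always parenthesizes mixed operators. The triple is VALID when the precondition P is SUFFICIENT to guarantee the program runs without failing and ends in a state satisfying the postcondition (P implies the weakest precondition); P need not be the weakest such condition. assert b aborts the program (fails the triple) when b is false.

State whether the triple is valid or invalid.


Working backward. After the program, the postcondition (not (2*d - 6 < -4)) or 2*d + 9 = -5 must hold; in canonical form it is (not (2*d < 2)) or 2*d = -14.
Before t := 3*b + 4: (not (2*d < 2)) or 2*d = -14
Then branch requires (not (2*d < 2)) or 2*d = -14; else branch requires ((t < -12 and b + 3*t > 3) -> ((not (4*b > 0)) or 4*b = 16)) and ((not (t < -12 and b + 3*t > 3)) -> (2*b != -5 and t = -2 and ((not (2*d < 2)) or 2*d = -14))).
Before the if: ((d != 10 and t < -6) -> ((not (2*d < 2)) or 2*d = -14)) and ((not (d != 10 and t < -6)) -> (((t < -12 and b + 3*t > 3) -> ((not (4*b > 0)) or 4*b = 16)) and ((not (t < -12 and b + 3*t > 3)) -> (2*b != -5 and t = -2 and ((not (2*d < 2)) or 2*d = -14)))))
Before t := 3*t + 7: ((d != 10 and 3*t < -13) -> ((not (2*d < 2)) or 2*d = -14)) and ((not (d != 10 and 3*t < -13)) -> (((3*t < -19 and b + 9*t > -18) -> ((not (4*b > 0)) or 4*b = 16)) and ((not (3*t < -19 and b + 9*t > -18)) -> (2*b != -5 and 3*t = -9 and ((not (2*d < 2)) or 2*d = -14)))))
The weakest precondition is ((d != 10 and 3*t < -13) -> ((not (2*d < 2)) or 2*d = -14)) and ((not (d != 10 and 3*t < -13)) -> (((3*t < -19 and b + 9*t > -18) -> ((not (4*b > 0)) or 4*b = 16)) and ((not (3*t < -19 and b + 9*t > -18)) -> (2*b != -5 and 3*t = -9 and ((not (2*d < 2)) or 2*d = -14))))).
Check whether ((d != 10 and 3*t < -13) -> ((not (2*d < 2)) or 2*d = -14)) and ((not (d != 10 and 3*t < -9)) -> (((3*t < -19 and b + 9*t > -18) -> ((not (4*b > 0)) or 4*b = 16)) and ((not (3*t < -19 and b + 9*t > -18)) -> (2*b != -5 and 3*t = -9 and ((not (2*d < 2)) or 2*d = -14))))) implies it.
Countermodel: at the initial state b = 4, d = -8, t = -4, the precondition holds but the weakest precondition fails.
Answer: invalid


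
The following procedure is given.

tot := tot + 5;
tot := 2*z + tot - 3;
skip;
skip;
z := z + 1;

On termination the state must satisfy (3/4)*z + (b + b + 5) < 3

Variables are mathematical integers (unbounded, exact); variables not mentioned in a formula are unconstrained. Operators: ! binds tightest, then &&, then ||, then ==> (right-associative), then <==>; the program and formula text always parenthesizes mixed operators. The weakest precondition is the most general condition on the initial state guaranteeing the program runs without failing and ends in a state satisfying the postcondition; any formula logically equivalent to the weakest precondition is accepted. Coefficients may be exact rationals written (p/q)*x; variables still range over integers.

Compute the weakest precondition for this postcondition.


Working backward. After the program, the postcondition (3/4)*z + (b + b + 5) < 3 must hold; in canonical form it is 2*b + (3/4)*z < -2.
Before z := z + 1: 2*b + (3/4)*z < -11/4
Before skip: 2*b + (3/4)*z < -11/4
Before skip: 2*b + (3/4)*z < -11/4
Before tot := 2*z + tot - 3: 2*b + (3/4)*z < -11/4
Before tot := tot + 5: 2*b + (3/4)*z < -11/4
Answer: WP = 2*b + (3/4)*z < -11/4


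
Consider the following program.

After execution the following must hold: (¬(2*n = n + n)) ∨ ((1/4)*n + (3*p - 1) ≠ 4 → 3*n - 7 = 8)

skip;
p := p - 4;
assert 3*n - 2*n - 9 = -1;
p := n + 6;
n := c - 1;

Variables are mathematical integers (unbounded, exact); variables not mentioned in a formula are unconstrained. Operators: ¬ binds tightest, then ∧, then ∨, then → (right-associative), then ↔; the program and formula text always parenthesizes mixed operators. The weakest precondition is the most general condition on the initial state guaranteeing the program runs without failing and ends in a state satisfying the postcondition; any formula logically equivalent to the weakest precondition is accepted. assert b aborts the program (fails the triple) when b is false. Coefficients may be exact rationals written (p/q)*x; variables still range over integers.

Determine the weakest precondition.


Working backward. After the program, the postcondition (¬(2*n = n + n)) ∨ ((1/4)*n + (3*p - 1) ≠ 4 → 3*n - 7 = 8) must hold; in canonical form it is (1/4)*n + 3*p ≠ 5 → 3*n = 15.
Before n := c - 1: (1/4)*c + 3*p ≠ 21/4 → 3*c = 18
Before p := n + 6: (1/4)*c + 3*n ≠ -51/4 → 3*c = 18
Before assert 3*n - 2*n - 9 = -1: n = 8 ∧ ((1/4)*c + 3*n ≠ -51/4 → 3*c = 18)
Before p := p - 4: n = 8 ∧ ((1/4)*c + 3*n ≠ -51/4 → 3*c = 18)
Before skip: n = 8 ∧ ((1/4)*c + 3*n ≠ -51/4 → 3*c = 18)
Answer: WP = n = 8 ∧ ((1/4)*c + 3*n ≠ -51/4 → 3*c = 18)


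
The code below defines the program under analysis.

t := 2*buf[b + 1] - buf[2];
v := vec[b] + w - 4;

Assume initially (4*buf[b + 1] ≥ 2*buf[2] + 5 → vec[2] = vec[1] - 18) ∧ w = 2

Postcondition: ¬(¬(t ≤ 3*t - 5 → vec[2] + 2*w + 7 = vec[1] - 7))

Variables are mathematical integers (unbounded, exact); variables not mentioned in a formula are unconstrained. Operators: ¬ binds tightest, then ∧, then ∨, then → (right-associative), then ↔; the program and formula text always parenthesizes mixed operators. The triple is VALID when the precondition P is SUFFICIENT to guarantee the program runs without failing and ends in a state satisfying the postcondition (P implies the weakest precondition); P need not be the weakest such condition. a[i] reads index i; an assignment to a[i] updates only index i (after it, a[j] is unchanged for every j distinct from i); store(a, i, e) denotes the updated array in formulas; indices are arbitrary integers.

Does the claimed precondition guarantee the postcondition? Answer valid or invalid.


Working backward. After the program, the postcondition ¬(¬(t ≤ 3*t - 5 → vec[2] + 2*w + 7 = vec[1] - 7)) must hold; in canonical form it is 2*t ≥ 5 → vec[2] + 2*w = vec[1] - 14.
Before v := vec[b] + w - 4: 2*t ≥ 5 → vec[2] + 2*w = vec[1] - 14
Before t := 2*buf[b + 1] - buf[2]: 4*buf[b + 1] ≥ 2*buf[2] + 5 → vec[2] + 2*w = vec[1] - 14
The weakest precondition is 4*buf[b + 1] ≥ 2*buf[2] + 5 → vec[2] + 2*w = vec[1] - 14.
Check whether (4*buf[b + 1] ≥ 2*buf[2] + 5 → vec[2] = vec[1] - 18) ∧ w = 2 implies it.
Every state satisfying the precondition satisfies the weakest precondition: the implication holds.
Answer: valid


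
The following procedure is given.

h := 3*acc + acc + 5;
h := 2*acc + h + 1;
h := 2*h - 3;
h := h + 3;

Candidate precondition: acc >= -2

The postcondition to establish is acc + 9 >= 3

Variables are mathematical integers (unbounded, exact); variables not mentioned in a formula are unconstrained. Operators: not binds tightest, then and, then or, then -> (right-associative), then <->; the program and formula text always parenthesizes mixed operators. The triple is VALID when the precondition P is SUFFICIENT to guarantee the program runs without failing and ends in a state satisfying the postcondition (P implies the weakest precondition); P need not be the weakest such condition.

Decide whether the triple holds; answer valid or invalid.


Working backward. After the program, the postcondition acc + 9 >= 3 must hold; in canonical form it is acc >= -6.
Before h := h + 3: acc >= -6
Before h := 2*h - 3: acc >= -6
Before h := 2*acc + h + 1: acc >= -6
Before h := 3*acc + acc + 5: acc >= -6
The weakest precondition is acc >= -6.
Check whether acc >= -2 implies it.
Every state satisfying the precondition satisfies the weakest precondition: the implication holds.
Answer: valid


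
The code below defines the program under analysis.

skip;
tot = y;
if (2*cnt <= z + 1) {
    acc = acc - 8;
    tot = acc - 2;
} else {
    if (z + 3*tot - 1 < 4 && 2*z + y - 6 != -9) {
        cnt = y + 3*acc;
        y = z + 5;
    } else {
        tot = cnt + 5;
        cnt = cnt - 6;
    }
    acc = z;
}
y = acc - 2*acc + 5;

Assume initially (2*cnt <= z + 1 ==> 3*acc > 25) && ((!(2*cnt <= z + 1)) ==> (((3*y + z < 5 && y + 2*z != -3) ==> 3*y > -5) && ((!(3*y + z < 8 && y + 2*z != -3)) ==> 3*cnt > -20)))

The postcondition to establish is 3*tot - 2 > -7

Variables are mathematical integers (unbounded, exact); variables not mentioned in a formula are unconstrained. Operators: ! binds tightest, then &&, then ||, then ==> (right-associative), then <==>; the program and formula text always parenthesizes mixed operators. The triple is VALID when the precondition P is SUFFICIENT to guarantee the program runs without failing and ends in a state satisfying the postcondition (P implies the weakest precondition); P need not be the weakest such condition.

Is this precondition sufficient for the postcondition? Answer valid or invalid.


Working backward. After the program, the postcondition 3*tot - 2 > -7 must hold; in canonical form it is 3*tot > -5.
Before y := acc - 2*acc + 5: 3*tot > -5
Then branch requires 3*acc > 25; else branch requires ((3*tot + z < 5 && y + 2*z != -3) ==> 3*tot > -5) && ((!(3*tot + z < 5 && y + 2*z != -3)) ==> 3*cnt > -20).
Before the if: (2*cnt <= z + 1 ==> 3*acc > 25) && ((!(2*cnt <= z + 1)) ==> (((3*tot + z < 5 && y + 2*z != -3) ==> 3*tot > -5) && ((!(3*tot + z < 5 && y + 2*z != -3)) ==> 3*cnt > -20)))
Before tot := y: (2*cnt <= z + 1 ==> 3*acc > 25) && ((!(2*cnt <= z + 1)) ==> (((3*y + z < 5 && y + 2*z != -3) ==> 3*y > -5) && ((!(3*y + z < 5 && y + 2*z != -3)) ==> 3*cnt > -20)))
Before skip: (2*cnt <= z + 1 ==> 3*acc > 25) && ((!(2*cnt <= z + 1)) ==> (((3*y + z < 5 && y + 2*z != -3) ==> 3*y > -5) && ((!(3*y + z < 5 && y + 2*z != -3)) ==> 3*cnt > -20)))
The weakest precondition is (2*cnt <= z + 1 ==> 3*acc > 25) && ((!(2*cnt <= z + 1)) ==> (((3*y + z < 5 && y + 2*z != -3) ==> 3*y > -5) && ((!(3*y + z < 5 && y + 2*z != -3)) ==> 3*cnt > -20))).
Check whether (2*cnt <= z + 1 ==> 3*acc > 25) && ((!(2*cnt <= z + 1)) ==> (((3*y + z < 5 && y + 2*z != -3) ==> 3*y > -5) && ((!(3*y + z < 8 && y + 2*z != -3)) ==> 3*cnt > -20))) implies it.
Countermodel: at the initial state acc = 0, cnt = -7, y = 7, z = -16, the precondition holds but the weakest precondition fails.
Answer: invalid


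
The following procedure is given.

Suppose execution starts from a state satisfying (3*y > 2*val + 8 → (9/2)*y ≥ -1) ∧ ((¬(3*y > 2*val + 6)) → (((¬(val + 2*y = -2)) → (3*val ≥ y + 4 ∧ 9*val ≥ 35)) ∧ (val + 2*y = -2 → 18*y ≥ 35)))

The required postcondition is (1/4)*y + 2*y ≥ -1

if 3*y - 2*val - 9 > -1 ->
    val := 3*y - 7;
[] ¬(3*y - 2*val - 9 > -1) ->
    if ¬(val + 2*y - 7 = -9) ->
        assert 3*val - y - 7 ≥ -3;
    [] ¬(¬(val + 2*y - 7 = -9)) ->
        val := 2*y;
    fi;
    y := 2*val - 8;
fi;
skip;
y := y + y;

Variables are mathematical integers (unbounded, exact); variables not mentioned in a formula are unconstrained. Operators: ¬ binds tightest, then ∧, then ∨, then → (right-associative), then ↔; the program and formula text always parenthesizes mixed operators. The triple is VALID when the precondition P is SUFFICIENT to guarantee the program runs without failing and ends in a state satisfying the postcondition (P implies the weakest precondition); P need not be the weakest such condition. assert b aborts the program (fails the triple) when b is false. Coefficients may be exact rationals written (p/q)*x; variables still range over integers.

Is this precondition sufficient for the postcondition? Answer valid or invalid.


Working backward. After the program, the postcondition (1/4)*y + 2*y ≥ -1 must hold; in canonical form it is (9/4)*y ≥ -1.
Before y := y + y: (9/2)*y ≥ -1
Before skip: (9/2)*y ≥ -1
Then branch requires (9/2)*y ≥ -1; else branch requires ((¬(val + 2*y = -2)) → (3*val ≥ y + 4 ∧ 9*val ≥ 35)) ∧ (val + 2*y = -2 → 18*y ≥ 35).
Before the if: (3*y > 2*val + 8 → (9/2)*y ≥ -1) ∧ ((¬(3*y > 2*val + 8)) → (((¬(val + 2*y = -2)) → (3*val ≥ y + 4 ∧ 9*val ≥ 35)) ∧ (val + 2*y = -2 → 18*y ≥ 35)))
The weakest precondition is (3*y > 2*val + 8 → (9/2)*y ≥ -1) ∧ ((¬(3*y > 2*val + 8)) → (((¬(val + 2*y = -2)) → (3*val ≥ y + 4 ∧ 9*val ≥ 35)) ∧ (val + 2*y = -2 → 18*y ≥ 35))).
Check whether (3*y > 2*val + 8 → (9/2)*y ≥ -1) ∧ ((¬(3*y > 2*val + 6)) → (((¬(val + 2*y = -2)) → (3*val ≥ y + 4 ∧ 9*val ≥ 35)) ∧ (val + 2*y = -2 → 18*y ≥ 35))) implies it.
Countermodel: at the initial state val = -2, y = 1, the precondition holds but the weakest precondition fails.
Answer: invalid


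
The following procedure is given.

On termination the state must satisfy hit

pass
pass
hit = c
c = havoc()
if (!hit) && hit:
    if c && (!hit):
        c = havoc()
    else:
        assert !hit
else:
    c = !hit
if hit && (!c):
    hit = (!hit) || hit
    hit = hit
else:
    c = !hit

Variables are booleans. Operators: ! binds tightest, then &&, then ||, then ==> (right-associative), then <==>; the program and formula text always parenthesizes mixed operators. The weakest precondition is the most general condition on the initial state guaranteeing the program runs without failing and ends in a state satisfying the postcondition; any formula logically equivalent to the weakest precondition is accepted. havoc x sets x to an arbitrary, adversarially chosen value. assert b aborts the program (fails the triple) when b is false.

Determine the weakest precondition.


Working backward. After the program, hit must hold.
Then branch requires true; else branch requires hit.
Before the if: (!(hit && (!c))) ==> hit
Then branch requires ((c && (!hit)) ==> (hit && ((!hit) ==> hit))) && ((!(c && (!hit))) ==> ((!hit) && ((!(hit && (!c))) ==> hit))); else branch requires (!hit) ==> hit.
Before the if: (!hit) ==> hit
Before havoc c: (!hit) ==> hit
Before hit := c: (!c) ==> c
Before skip: (!c) ==> c
Before skip: (!c) ==> c
Answer: WP = (!c) ==> c


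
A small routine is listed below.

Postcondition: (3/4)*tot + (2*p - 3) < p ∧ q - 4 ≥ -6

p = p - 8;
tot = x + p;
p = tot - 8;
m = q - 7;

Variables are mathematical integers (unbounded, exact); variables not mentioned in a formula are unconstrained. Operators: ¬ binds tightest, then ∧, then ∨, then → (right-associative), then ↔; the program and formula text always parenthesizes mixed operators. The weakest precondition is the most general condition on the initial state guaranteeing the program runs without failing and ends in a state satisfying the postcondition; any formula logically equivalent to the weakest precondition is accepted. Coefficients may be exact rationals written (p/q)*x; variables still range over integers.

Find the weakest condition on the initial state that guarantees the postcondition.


Working backward. After the program, the postcondition (3/4)*tot + (2*p - 3) < p ∧ q - 4 ≥ -6 must hold; in canonical form it is p + (3/4)*tot < 3 ∧ q ≥ -2.
Before m := q - 7: p + (3/4)*tot < 3 ∧ q ≥ -2
Before p := tot - 8: (7/4)*tot < 11 ∧ q ≥ -2
Before tot := x + p: (7/4)*p + (7/4)*x < 11 ∧ q ≥ -2
Before p := p - 8: (7/4)*p + (7/4)*x < 25 ∧ q ≥ -2
Answer: WP = (7/4)*p + (7/4)*x < 25 ∧ q ≥ -2


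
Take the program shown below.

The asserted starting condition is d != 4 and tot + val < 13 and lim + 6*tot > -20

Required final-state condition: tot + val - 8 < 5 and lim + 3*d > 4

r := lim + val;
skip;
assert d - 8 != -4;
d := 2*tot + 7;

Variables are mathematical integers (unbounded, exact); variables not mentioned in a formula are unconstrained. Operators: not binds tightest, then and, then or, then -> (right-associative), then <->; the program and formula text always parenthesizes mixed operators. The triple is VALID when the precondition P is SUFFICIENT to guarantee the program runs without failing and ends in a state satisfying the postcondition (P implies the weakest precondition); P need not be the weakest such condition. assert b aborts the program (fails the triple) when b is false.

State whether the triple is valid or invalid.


Working backward. After the program, the postcondition tot + val - 8 < 5 and lim + 3*d > 4 must hold; in canonical form it is tot + val < 13 and 3*d + lim > 4.
Before d := 2*tot + 7: tot + val < 13 and lim + 6*tot > -17
Before assert d - 8 != -4: d != 4 and tot + val < 13 and lim + 6*tot > -17
Before skip: d != 4 and tot + val < 13 and lim + 6*tot > -17
Before r := lim + val: d != 4 and tot + val < 13 and lim + 6*tot > -17
The weakest precondition is d != 4 and tot + val < 13 and lim + 6*tot > -17.
Check whether d != 4 and tot + val < 13 and lim + 6*tot > -20 implies it.
Countermodel: at the initial state d = 5, lim = -19, tot = 0, val = 12, the precondition holds but the weakest precondition fails.
Answer: invalid


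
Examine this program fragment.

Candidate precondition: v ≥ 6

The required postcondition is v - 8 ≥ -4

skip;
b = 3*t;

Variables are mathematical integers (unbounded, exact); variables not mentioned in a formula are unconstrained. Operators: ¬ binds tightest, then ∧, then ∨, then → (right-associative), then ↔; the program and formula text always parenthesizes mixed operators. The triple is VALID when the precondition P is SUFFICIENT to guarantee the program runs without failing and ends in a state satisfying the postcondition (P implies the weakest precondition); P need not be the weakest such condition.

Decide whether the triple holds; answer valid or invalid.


Working backward. After the program, the postcondition v - 8 ≥ -4 must hold; in canonical form it is v ≥ 4.
Before b := 3*t: v ≥ 4
Before skip: v ≥ 4
The weakest precondition is v ≥ 4.
Check whether v ≥ 6 implies it.
Every state satisfying the precondition satisfies the weakest precondition: the implication holds.
Answer: valid


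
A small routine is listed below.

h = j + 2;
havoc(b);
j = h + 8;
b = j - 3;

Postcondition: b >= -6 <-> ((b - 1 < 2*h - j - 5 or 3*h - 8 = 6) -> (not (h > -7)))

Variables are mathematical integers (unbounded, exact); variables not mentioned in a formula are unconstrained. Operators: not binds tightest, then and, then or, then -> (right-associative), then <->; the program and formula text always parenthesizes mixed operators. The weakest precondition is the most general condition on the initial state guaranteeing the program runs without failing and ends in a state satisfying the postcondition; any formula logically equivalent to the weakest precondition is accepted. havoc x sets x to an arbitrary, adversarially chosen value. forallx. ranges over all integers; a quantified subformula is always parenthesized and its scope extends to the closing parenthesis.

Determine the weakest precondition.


Working backward. After the program, the postcondition b >= -6 <-> ((b - 1 < 2*h - j - 5 or 3*h - 8 = 6) -> (not (h > -7))) must hold; in canonical form it is b >= -6 <-> ((b + j < 2*h - 4 or 3*h = 14) -> (not (h > -7))).
Before b := j - 3: j >= -3 <-> ((2*j < 2*h - 1 or 3*h = 14) -> (not (h > -7)))
Before j := h + 8: h >= -11 <-> (3*h = 14 -> (not (h > -7)))
Before havoc b: h >= -11 <-> (3*h = 14 -> (not (h > -7)))
Before h := j + 2: j >= -13 <-> (3*j = 8 -> (not (j > -9)))
Answer: WP = j >= -13 <-> (3*j = 8 -> (not (j > -9)))


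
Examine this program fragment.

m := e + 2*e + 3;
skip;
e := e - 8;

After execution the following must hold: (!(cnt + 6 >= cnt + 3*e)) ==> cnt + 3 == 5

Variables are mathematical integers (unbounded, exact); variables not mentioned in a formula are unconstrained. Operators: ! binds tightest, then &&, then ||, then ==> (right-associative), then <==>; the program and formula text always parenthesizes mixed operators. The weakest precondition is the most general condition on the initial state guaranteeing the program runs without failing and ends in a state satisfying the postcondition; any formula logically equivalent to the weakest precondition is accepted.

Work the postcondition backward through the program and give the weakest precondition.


Working backward. After the program, the postcondition (!(cnt + 6 >= cnt + 3*e)) ==> cnt + 3 == 5 must hold; in canonical form it is (!(3*e <= 6)) ==> cnt == 2.
Before e := e - 8: (!(3*e <= 30)) ==> cnt == 2
Before skip: (!(3*e <= 30)) ==> cnt == 2
Before m := e + 2*e + 3: (!(3*e <= 30)) ==> cnt == 2
Answer: WP = (!(3*e <= 30)) ==> cnt == 2


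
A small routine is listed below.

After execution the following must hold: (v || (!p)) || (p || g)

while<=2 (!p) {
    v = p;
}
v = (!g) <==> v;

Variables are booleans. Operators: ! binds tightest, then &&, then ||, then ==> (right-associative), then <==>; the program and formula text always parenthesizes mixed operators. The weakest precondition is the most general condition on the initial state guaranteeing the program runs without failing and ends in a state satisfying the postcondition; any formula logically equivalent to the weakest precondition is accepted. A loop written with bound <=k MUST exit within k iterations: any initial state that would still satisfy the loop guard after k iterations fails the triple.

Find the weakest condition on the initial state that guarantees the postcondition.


Working backward. After the program, the postcondition (v || (!p)) || (p || g) must hold; in canonical form it is true.
Before v := (!g) <==> v: true
Before the loop (bound <=2), unroll the exhaustion recursion (WP_0 = exit-now case; WP_j = one more guarded iteration, up to j = 2):
  WP_0: p
  WP_1: (!p) ==> p
  WP_2: (!p) ==> ((!p) ==> p)
So before the loop: (!p) ==> ((!p) ==> p)
Answer: WP = (!p) ==> ((!p) ==> p)


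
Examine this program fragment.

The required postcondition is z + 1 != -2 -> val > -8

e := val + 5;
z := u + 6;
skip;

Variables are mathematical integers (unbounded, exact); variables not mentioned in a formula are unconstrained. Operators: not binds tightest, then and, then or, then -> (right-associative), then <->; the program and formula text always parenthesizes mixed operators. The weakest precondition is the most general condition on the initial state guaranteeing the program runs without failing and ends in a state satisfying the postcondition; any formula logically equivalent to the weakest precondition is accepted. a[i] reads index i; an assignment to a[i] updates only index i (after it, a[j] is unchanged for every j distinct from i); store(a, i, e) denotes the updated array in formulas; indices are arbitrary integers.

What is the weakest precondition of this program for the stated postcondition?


Working backward. After the program, the postcondition z + 1 != -2 -> val > -8 must hold; in canonical form it is z != -3 -> val > -8.
Before skip: z != -3 -> val > -8
Before z := u + 6: u != -9 -> val > -8
Before e := val + 5: u != -9 -> val > -8
Answer: WP = u != -9 -> val > -8


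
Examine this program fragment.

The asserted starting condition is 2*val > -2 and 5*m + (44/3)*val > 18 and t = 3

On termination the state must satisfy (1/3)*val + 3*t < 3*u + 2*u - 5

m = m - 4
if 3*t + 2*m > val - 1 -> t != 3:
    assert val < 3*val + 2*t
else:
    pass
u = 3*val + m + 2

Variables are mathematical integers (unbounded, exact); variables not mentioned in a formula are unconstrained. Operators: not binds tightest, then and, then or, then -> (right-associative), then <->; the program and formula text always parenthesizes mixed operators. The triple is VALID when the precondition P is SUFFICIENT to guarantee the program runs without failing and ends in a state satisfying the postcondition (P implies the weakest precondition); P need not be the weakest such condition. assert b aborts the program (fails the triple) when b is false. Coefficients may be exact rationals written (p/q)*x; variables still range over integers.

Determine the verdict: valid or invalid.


Working backward. After the program, the postcondition (1/3)*val + 3*t < 3*u + 2*u - 5 must hold; in canonical form it is 3*t + (1/3)*val < 5*u - 5.
Before u := 3*val + m + 2: 3*t < 5*m + (44/3)*val + 5
Then branch requires 2*t + 2*val > 0 and 3*t < 5*m + (44/3)*val + 5; else branch requires 3*t < 5*m + (44/3)*val + 5.
Before the if: ((2*m + 3*t > val - 1 -> t != 3) -> (2*t + 2*val > 0 and 3*t < 5*m + (44/3)*val + 5)) and ((not (2*m + 3*t > val - 1 -> t != 3)) -> 3*t < 5*m + (44/3)*val + 5)
Before m := m - 4: ((2*m + 3*t > val + 7 -> t != 3) -> (2*t + 2*val > 0 and 3*t < 5*m + (44/3)*val - 15)) and ((not (2*m + 3*t > val + 7 -> t != 3)) -> 3*t < 5*m + (44/3)*val - 15)
The weakest precondition is ((2*m + 3*t > val + 7 -> t != 3) -> (2*t + 2*val > 0 and 3*t < 5*m + (44/3)*val - 15)) and ((not (2*m + 3*t > val + 7 -> t != 3)) -> 3*t < 5*m + (44/3)*val - 15).
Check whether 2*val > -2 and 5*m + (44/3)*val > 18 and t = 3 implies it.
Countermodel: at the initial state m = 1, t = 3, val = 1, the precondition holds but the weakest precondition fails.
Answer: invalid


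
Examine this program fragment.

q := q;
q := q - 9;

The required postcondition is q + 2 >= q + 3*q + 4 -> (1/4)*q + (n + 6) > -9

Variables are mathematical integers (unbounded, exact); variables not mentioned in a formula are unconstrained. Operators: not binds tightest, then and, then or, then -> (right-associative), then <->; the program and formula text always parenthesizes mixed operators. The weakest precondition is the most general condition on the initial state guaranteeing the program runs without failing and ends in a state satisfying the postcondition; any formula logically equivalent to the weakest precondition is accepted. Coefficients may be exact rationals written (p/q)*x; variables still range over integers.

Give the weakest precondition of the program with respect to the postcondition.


Working backward. After the program, the postcondition q + 2 >= q + 3*q + 4 -> (1/4)*q + (n + 6) > -9 must hold; in canonical form it is 3*q <= -2 -> n + (1/4)*q > -15.
Before q := q - 9: 3*q <= 25 -> n + (1/4)*q > -51/4
Before q := q: 3*q <= 25 -> n + (1/4)*q > -51/4
Answer: WP = 3*q <= 25 -> n + (1/4)*q > -51/4


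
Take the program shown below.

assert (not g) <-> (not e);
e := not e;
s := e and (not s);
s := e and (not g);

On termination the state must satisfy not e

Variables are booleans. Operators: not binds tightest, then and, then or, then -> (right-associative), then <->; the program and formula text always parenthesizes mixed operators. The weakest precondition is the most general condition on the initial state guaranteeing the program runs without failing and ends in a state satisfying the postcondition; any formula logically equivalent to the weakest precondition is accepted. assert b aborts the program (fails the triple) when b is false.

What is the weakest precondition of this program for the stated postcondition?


Working backward. After the program, not e must hold.
Before s := e and (not g): not e
Before s := e and (not s): not e
Before e := not e: e
Before assert (not g) <-> (not e): ((not g) <-> (not e)) and e
Answer: WP = ((not g) <-> (not e)) and e


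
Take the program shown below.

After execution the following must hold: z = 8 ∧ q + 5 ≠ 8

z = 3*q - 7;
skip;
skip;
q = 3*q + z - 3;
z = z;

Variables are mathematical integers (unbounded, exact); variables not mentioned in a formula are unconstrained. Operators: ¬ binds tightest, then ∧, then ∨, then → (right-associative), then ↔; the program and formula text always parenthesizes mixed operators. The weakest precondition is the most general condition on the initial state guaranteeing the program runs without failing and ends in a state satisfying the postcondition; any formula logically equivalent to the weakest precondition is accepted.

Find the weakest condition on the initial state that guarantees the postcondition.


Working backward. After the program, the postcondition z = 8 ∧ q + 5 ≠ 8 must hold; in canonical form it is z = 8 ∧ q ≠ 3.
Before z := z: z = 8 ∧ q ≠ 3
Before q := 3*q + z - 3: z = 8 ∧ 3*q + z ≠ 6
Before skip: z = 8 ∧ 3*q + z ≠ 6
Before skip: z = 8 ∧ 3*q + z ≠ 6
Before z := 3*q - 7: 3*q = 15 ∧ 6*q ≠ 13
Answer: WP = 3*q = 15 ∧ 6*q ≠ 13


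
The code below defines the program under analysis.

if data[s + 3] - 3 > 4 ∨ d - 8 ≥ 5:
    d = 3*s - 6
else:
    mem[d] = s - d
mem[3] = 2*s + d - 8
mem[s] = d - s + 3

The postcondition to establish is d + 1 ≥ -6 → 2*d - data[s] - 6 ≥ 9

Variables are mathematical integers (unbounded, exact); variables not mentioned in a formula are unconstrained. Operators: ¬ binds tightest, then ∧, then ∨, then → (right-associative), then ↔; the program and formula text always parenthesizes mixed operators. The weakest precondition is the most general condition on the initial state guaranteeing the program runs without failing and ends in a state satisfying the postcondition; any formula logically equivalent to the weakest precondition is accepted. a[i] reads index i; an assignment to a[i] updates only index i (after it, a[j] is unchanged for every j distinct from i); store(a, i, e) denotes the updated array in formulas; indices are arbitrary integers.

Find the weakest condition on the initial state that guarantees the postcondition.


Working backward. After the program, the postcondition d + 1 ≥ -6 → 2*d - data[s] - 6 ≥ 9 must hold; in canonical form it is d ≥ -7 → 2*d ≥ data[s] + 15.
Before mem[s] := d - s + 3: d ≥ -7 → 2*d ≥ data[s] + 15
Before mem[3] := 2*s + d - 8: d ≥ -7 → 2*d ≥ data[s] + 15
Then branch requires 3*s ≥ -1 → 6*s ≥ data[s] + 27; else branch requires d ≥ -7 → 2*d ≥ data[s] + 15.
Before the if: ((data[s + 3] > 7 ∨ d ≥ 13) → (3*s ≥ -1 → 6*s ≥ data[s] + 27)) ∧ ((¬(data[s + 3] > 7 ∨ d ≥ 13)) → (d ≥ -7 → 2*d ≥ data[s] + 15))
Answer: WP = ((data[s + 3] > 7 ∨ d ≥ 13) → (3*s ≥ -1 → 6*s ≥ data[s] + 27)) ∧ ((¬(data[s + 3] > 7 ∨ d ≥ 13)) → (d ≥ -7 → 2*d ≥ data[s] + 15))
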